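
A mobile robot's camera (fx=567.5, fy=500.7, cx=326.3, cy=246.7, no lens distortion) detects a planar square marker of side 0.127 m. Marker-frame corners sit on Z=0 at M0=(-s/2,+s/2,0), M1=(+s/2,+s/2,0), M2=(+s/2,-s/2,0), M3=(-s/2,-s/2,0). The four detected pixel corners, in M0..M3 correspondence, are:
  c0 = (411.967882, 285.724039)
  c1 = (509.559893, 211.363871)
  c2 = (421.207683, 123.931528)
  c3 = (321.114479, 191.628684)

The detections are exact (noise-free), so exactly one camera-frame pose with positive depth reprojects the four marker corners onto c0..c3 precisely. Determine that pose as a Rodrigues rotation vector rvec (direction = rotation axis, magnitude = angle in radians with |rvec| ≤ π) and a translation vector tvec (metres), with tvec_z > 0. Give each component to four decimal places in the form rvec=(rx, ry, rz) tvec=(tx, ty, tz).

Intrinsics K: fx=567.5, fy=500.7, cx=326.3, cy=246.7
Marker side s = 0.127 m; corners in marker frame (Z=0):
  M0 = (-0.0635, +0.0635, 0)
  M1 = (+0.0635, +0.0635, 0)
  M2 = (+0.0635, -0.0635, 0)
  M3 = (-0.0635, -0.0635, 0)
Detected image corners:
  c0 = (411.967882, 285.724039) px
  c1 = (509.559893, 211.363871) px
  c2 = (421.207683, 123.931528) px
  c3 = (321.114479, 191.628684) px
Planar DLT: solve 8×8 A·h = b for H (H[2,2]=1):
  H  [+957.00675 +626.24192 +416.76948]
  H  [-471.73369 +675.36455 +201.64628]
  H  [+0.42936 -0.18998 +1.00000]
B = K⁻¹H; ‖b₁‖=1.894065, ‖b₂‖=1.894065; λ = 2/(‖b₁‖+‖b₂‖) = 0.527965, sign → tz>0 ⇒ λ=+0.527965
r₁ = λ·B[:,0] = (+0.76000,-0.60911,+0.22669); r₂ = λ·B[:,1] = (+0.64029,+0.76156,-0.10030)
r₃ = r₁×r₂ = (-0.11154,+0.22137,+0.96879); SVD([r₁ r₂ r₃]) → R = UVᵀ:
  R  [+0.76000 +0.64029 -0.11154]
  R  [-0.60911 +0.76156 +0.22137]
  R  [+0.22669 -0.10030 +0.96879]
t = (+0.08417, -0.04751, +0.52796) m
tr R = 2.490344; θ = arccos((tr R − 1)/2) = 0.730004 rad = 41.826°
axis k = ((R−Rᵀ)₃₂, (R−Rᵀ)₁₃, (R−Rᵀ)₂₁) / (2 sinθ) = (-0.241183, -0.253596, -0.936760)
rvec = θ·k = (-0.176064, -0.185126, -0.683839)

rvec=(-0.1761, -0.1851, -0.6838) tvec=(0.0842, -0.0475, 0.5280)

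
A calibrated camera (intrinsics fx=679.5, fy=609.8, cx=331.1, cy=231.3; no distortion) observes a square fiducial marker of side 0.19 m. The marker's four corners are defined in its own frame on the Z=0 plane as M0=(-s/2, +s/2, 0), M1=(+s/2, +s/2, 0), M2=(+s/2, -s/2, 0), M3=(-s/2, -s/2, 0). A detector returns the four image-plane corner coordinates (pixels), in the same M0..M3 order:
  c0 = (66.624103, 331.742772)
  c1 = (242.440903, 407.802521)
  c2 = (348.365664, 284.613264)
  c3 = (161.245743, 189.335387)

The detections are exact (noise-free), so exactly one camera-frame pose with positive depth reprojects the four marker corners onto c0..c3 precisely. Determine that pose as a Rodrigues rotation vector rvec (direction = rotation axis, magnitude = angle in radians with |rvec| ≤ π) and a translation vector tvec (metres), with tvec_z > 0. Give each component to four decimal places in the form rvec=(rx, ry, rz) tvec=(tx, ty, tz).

rvec=(0.4241, -0.1516, 0.5710) tvec=(-0.1159, 0.0794, 0.6274)

Intrinsics K: fx=679.5, fy=609.8, cx=331.1, cy=231.3
Marker side s = 0.19 m; corners in marker frame (Z=0):
  M0 = (-0.0950, +0.0950, 0)
  M1 = (+0.0950, +0.0950, 0)
  M2 = (+0.0950, -0.0950, 0)
  M3 = (-0.0950, -0.0950, 0)
Detected image corners:
  c0 = (66.624103, 331.742772) px
  c1 = (242.440903, 407.802521) px
  c2 = (348.365664, 284.613264) px
  c3 = (161.245743, 189.335387) px
Planar DLT: solve 8×8 A·h = b for H (H[2,2]=1):
  H  [+1036.55119 -415.93308 +205.53637]
  H  [+571.28559 +864.43626 +308.50564]
  H  [+0.40560 +0.55195 +1.00000]
B = K⁻¹H; ‖b₁‖=1.593960, ‖b₂‖=1.593960; λ = 2/(‖b₁‖+‖b₂‖) = 0.627368, sign → tz>0 ⇒ λ=+0.627368
r₁ = λ·B[:,0] = (+0.83303,+0.49123,+0.25446); r₂ = λ·B[:,1] = (-0.55275,+0.75800,+0.34627)
r₃ = r₁×r₂ = (-0.02278,-0.42911,+0.90296); SVD([r₁ r₂ r₃]) → R = UVᵀ:
  R  [+0.83303 -0.55275 -0.02278]
  R  [+0.49123 +0.75800 -0.42911]
  R  [+0.25446 +0.34627 +0.90296]
t = (-0.11593, +0.07943, +0.62737) m
tr R = 2.493995; θ = arccos((tr R − 1)/2) = 0.727262 rad = 41.669°
axis k = ((R−Rᵀ)₃₂, (R−Rᵀ)₁₃, (R−Rᵀ)₂₁) / (2 sinθ) = (+0.583150, -0.208509, +0.785150)
rvec = θ·k = (+0.424103, -0.151640, +0.571010)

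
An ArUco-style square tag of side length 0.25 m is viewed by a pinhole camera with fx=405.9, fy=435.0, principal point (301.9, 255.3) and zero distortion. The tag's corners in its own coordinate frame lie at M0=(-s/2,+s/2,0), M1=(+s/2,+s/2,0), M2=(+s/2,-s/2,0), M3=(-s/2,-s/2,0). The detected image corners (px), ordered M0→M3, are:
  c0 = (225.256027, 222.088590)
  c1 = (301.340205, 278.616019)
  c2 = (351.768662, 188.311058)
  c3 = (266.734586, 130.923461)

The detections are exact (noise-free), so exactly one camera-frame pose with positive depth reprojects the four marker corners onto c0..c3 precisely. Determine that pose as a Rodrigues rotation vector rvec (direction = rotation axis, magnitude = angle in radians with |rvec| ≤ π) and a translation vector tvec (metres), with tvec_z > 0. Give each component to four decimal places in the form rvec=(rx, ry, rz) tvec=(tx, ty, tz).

Intrinsics K: fx=405.9, fy=435.0, cx=301.9, cy=255.3
Marker side s = 0.25 m; corners in marker frame (Z=0):
  M0 = (-0.1250, +0.1250, 0)
  M1 = (+0.1250, +0.1250, 0)
  M2 = (+0.1250, -0.1250, 0)
  M3 = (-0.1250, -0.1250, 0)
Detected image corners:
  c0 = (225.256027, 222.088590) px
  c1 = (301.340205, 278.616019) px
  c2 = (351.768662, 188.311058) px
  c3 = (266.734586, 130.923461) px
Planar DLT: solve 8×8 A·h = b for H (H[2,2]=1):
  H  [+270.65934 -85.18281 +284.39570]
  H  [+191.37461 +433.31808 +206.29893]
  H  [-0.17748 +0.34315 +1.00000]
B = K⁻¹H; ‖b₁‖=0.982685, ‖b₂‖=0.982685; λ = 2/(‖b₁‖+‖b₂‖) = 1.017620, sign → tz>0 ⇒ λ=+1.017620
r₁ = λ·B[:,0] = (+0.81290,+0.55369,-0.18061); r₂ = λ·B[:,1] = (-0.47328,+0.80875,+0.34919)
r₃ = r₁×r₂ = (+0.33941,-0.19838,+0.91948); SVD([r₁ r₂ r₃]) → R = UVᵀ:
  R  [+0.81290 -0.47328 +0.33941]
  R  [+0.55369 +0.80875 -0.19838]
  R  [-0.18061 +0.34919 +0.91948]
t = (-0.04388, -0.11463, +1.01762) m
tr R = 2.541123; θ = arccos((tr R − 1)/2) = 0.691074 rad = 39.596°
axis k = ((R−Rᵀ)₃₂, (R−Rᵀ)₁₃, (R−Rᵀ)₂₁) / (2 sinθ) = (+0.429557, +0.407950, +0.805641)
rvec = θ·k = (+0.296856, +0.281924, +0.556758)

rvec=(0.2969, 0.2819, 0.5568) tvec=(-0.0439, -0.1146, 1.0176)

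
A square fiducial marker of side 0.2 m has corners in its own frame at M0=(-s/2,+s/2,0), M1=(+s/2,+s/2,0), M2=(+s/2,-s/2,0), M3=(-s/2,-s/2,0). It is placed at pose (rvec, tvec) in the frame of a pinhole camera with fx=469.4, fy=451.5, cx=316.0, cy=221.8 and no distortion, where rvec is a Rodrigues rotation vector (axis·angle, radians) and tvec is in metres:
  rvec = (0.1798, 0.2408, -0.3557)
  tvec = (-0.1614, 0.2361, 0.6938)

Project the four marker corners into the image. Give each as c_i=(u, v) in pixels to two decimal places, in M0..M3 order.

Intrinsics K: fx=469.4, fy=451.5, cx=316.0, cy=221.8
Marker side s = 0.2 m; corners in marker frame (Z=0):
  M0 = (-0.1000, +0.1000, 0)
  M1 = (+0.1000, +0.1000, 0)
  M2 = (+0.1000, -0.1000, 0)
  M3 = (-0.1000, -0.1000, 0)
rvec = (0.1798, 0.2408, -0.3557), |rvec| = θ = 0.46566 rad = 26.680°
Rodrigues: sinθ=0.44901, 1−cosθ=0.10647; R = I + sinθ·[k]× + (1−cosθ)·[k]×²:
    [+0.90940 +0.36424 +0.20079]
    [-0.32172 +0.92200 -0.21543]
    [-0.26360 +0.13131 +0.95565]
t = (-0.1614, 0.2361, 0.6938) m
M0: Pc = R·M0+t = (-0.21592, +0.36047, +0.73329); u = 469.4·(-0.21592)/0.73329 + 316.0 = 177.7863, v = 451.5·(+0.36047)/0.73329 + 221.8 = 443.7491
M1: Pc = R·M1+t = (-0.03404, +0.29613, +0.68057); u = 469.4·(-0.03404)/0.68057 + 316.0 = 292.5252, v = 451.5·(+0.29613)/0.68057 + 221.8 = 418.2547
M2: Pc = R·M2+t = (-0.10688, +0.11173, +0.65431); u = 469.4·(-0.10688)/0.65431 + 316.0 = 239.3215, v = 451.5·(+0.11173)/0.65431 + 221.8 = 298.8966
M3: Pc = R·M3+t = (-0.28876, +0.17607, +0.70703); u = 469.4·(-0.28876)/0.70703 + 316.0 = 124.2876, v = 451.5·(+0.17607)/0.70703 + 221.8 = 334.2379

c0=(177.79, 443.75) c1=(292.53, 418.25) c2=(239.32, 298.90) c3=(124.29, 334.24)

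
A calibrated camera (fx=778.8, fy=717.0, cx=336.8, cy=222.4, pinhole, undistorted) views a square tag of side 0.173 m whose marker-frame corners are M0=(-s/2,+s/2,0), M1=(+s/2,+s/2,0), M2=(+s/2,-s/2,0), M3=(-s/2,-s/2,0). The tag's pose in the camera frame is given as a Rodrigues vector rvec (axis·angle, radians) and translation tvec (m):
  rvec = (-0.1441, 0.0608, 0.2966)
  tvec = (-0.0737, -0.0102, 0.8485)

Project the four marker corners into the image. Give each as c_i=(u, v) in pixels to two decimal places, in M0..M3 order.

c0=(169.03, 262.19) c1=(321.15, 305.71) c2=(368.23, 165.88) c3=(219.37, 125.77)

Intrinsics K: fx=778.8, fy=717.0, cx=336.8, cy=222.4
Marker side s = 0.173 m; corners in marker frame (Z=0):
  M0 = (-0.0865, +0.0865, 0)
  M1 = (+0.0865, +0.0865, 0)
  M2 = (+0.0865, -0.0865, 0)
  M3 = (-0.0865, -0.0865, 0)
rvec = (-0.1441, 0.0608, 0.2966), |rvec| = θ = 0.33531 rad = 19.212°
Rodrigues: sinθ=0.32906, 1−cosθ=0.05569; R = I + sinθ·[k]× + (1−cosθ)·[k]×²:
    [+0.95459 -0.29541 +0.03850]
    [+0.28673 +0.94614 +0.15035]
    [-0.08084 -0.13248 +0.98788]
t = (-0.0737, -0.0102, 0.8485) m
M0: Pc = R·M0+t = (-0.18183, +0.04684, +0.84403); u = 778.8·(-0.18183)/0.84403 + 336.8 = 169.0272, v = 717.0·(+0.04684)/0.84403 + 222.4 = 262.1891
M1: Pc = R·M1+t = (-0.01668, +0.09644, +0.83005); u = 778.8·(-0.01668)/0.83005 + 336.8 = 321.1490, v = 717.0·(+0.09644)/0.83005 + 222.4 = 305.7084
M2: Pc = R·M2+t = (+0.03443, -0.06724, +0.85297); u = 778.8·(+0.03443)/0.85297 + 336.8 = 368.2322, v = 717.0·(-0.06724)/0.85297 + 222.4 = 165.8796
M3: Pc = R·M3+t = (-0.13072, -0.11684, +0.86695); u = 778.8·(-0.13072)/0.86695 + 336.8 = 219.3725, v = 717.0·(-0.11684)/0.86695 + 222.4 = 125.7663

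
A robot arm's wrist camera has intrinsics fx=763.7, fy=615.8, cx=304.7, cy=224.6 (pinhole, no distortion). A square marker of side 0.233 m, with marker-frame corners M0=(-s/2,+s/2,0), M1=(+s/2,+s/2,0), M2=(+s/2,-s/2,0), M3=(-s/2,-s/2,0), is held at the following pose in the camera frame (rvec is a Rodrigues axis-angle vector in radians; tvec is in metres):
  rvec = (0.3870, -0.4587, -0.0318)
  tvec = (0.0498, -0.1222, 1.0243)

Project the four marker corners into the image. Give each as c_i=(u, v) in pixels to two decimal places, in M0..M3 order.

c0=(258.71, 224.17) c1=(405.74, 209.31) c2=(423.93, 78.99) c3=(265.18, 81.37)

Intrinsics K: fx=763.7, fy=615.8, cx=304.7, cy=224.6
Marker side s = 0.233 m; corners in marker frame (Z=0):
  M0 = (-0.1165, +0.1165, 0)
  M1 = (+0.1165, +0.1165, 0)
  M2 = (+0.1165, -0.1165, 0)
  M3 = (-0.1165, -0.1165, 0)
rvec = (0.3870, -0.4587, -0.0318), |rvec| = θ = 0.60099 rad = 34.434°
Rodrigues: sinθ=0.56546, 1−cosθ=0.17522; R = I + sinθ·[k]× + (1−cosθ)·[k]×²:
    [+0.89744 -0.05620 -0.43755]
    [-0.11604 +0.92685 -0.35704]
    [+0.42561 +0.37120 +0.82527]
t = (0.0498, -0.1222, 1.0243) m
M0: Pc = R·M0+t = (-0.06130, -0.00070, +1.01796); u = 763.7·(-0.06130)/1.01796 + 304.7 = 258.7124, v = 615.8·(-0.00070)/1.01796 + 224.6 = 224.1746
M1: Pc = R·M1+t = (+0.14780, -0.02774, +1.11713); u = 763.7·(+0.14780)/1.11713 + 304.7 = 405.7430, v = 615.8·(-0.02774)/1.11713 + 224.6 = 209.3086
M2: Pc = R·M2+t = (+0.16090, -0.24370, +1.03064); u = 763.7·(+0.16090)/1.03064 + 304.7 = 423.9251, v = 615.8·(-0.24370)/1.03064 + 224.6 = 78.9928
M3: Pc = R·M3+t = (-0.04820, -0.21666, +0.93147); u = 763.7·(-0.04820)/0.93147 + 304.7 = 265.1782, v = 615.8·(-0.21666)/0.93147 + 224.6 = 81.3653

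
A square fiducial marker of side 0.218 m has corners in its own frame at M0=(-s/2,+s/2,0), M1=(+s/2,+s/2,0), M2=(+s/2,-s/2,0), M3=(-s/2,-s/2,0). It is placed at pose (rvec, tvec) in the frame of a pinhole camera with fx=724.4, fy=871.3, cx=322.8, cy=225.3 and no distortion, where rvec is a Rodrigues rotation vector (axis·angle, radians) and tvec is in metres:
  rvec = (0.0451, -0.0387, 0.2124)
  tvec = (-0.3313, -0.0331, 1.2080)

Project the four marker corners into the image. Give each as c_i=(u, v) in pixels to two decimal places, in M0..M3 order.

Intrinsics K: fx=724.4, fy=871.3, cx=322.8, cy=225.3
Marker side s = 0.218 m; corners in marker frame (Z=0):
  M0 = (-0.1090, +0.1090, 0)
  M1 = (+0.1090, +0.1090, 0)
  M2 = (+0.1090, -0.1090, 0)
  M3 = (-0.1090, -0.1090, 0)
rvec = (0.0451, -0.0387, 0.2124), |rvec| = θ = 0.22056 rad = 12.637°
Rodrigues: sinθ=0.21877, 1−cosθ=0.02422; R = I + sinθ·[k]× + (1−cosθ)·[k]×²:
    [+0.97679 -0.21155 -0.03362]
    [+0.20981 +0.97652 -0.04883]
    [+0.04316 +0.04064 +0.99824]
t = (-0.3313, -0.0331, 1.2080) m
M0: Pc = R·M0+t = (-0.46083, +0.05047, +1.20773); u = 724.4·(-0.46083)/1.20773 + 322.8 = 46.3924, v = 871.3·(+0.05047)/1.20773 + 225.3 = 261.7119
M1: Pc = R·M1+t = (-0.24789, +0.09621, +1.21713); u = 724.4·(-0.24789)/1.21713 + 322.8 = 175.2642, v = 871.3·(+0.09621)/1.21713 + 225.3 = 294.1734
M2: Pc = R·M2+t = (-0.20177, -0.11667, +1.20827); u = 724.4·(-0.20177)/1.20827 + 322.8 = 201.8317, v = 871.3·(-0.11667)/1.20827 + 225.3 = 141.1671
M3: Pc = R·M3+t = (-0.41471, -0.16241, +1.19887); u = 724.4·(-0.41471)/1.19887 + 322.8 = 72.2160, v = 871.3·(-0.16241)/1.19887 + 225.3 = 107.2649

c0=(46.39, 261.71) c1=(175.26, 294.17) c2=(201.83, 141.17) c3=(72.22, 107.26)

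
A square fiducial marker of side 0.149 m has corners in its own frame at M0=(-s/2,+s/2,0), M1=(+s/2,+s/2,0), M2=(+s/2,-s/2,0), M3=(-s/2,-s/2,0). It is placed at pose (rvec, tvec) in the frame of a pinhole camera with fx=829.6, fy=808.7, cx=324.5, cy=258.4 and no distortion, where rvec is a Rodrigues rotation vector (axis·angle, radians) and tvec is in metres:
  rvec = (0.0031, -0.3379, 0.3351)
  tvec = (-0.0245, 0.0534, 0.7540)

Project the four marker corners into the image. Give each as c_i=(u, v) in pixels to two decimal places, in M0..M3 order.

Intrinsics K: fx=829.6, fy=808.7, cx=324.5, cy=258.4
Marker side s = 0.149 m; corners in marker frame (Z=0):
  M0 = (-0.0745, +0.0745, 0)
  M1 = (+0.0745, +0.0745, 0)
  M2 = (+0.0745, -0.0745, 0)
  M3 = (-0.0745, -0.0745, 0)
rvec = (0.0031, -0.3379, 0.3351), |rvec| = θ = 0.47590 rad = 27.267°
Rodrigues: sinθ=0.45814, 1−cosθ=0.11112; R = I + sinθ·[k]× + (1−cosθ)·[k]×²:
    [+0.88889 -0.32311 -0.32478]
    [+0.32208 +0.94490 -0.05854]
    [+0.32580 -0.05257 +0.94398]
t = (-0.0245, 0.0534, 0.7540) m
M0: Pc = R·M0+t = (-0.11479, +0.09980, +0.72581); u = 829.6·(-0.11479)/0.72581 + 324.5 = 193.2913, v = 808.7·(+0.09980)/0.72581 + 258.4 = 369.5975
M1: Pc = R·M1+t = (+0.01765, +0.14779, +0.77436); u = 829.6·(+0.01765)/0.77436 + 324.5 = 343.4098, v = 808.7·(+0.14779)/0.77436 + 258.4 = 412.7449
M2: Pc = R·M2+t = (+0.06579, +0.00700, +0.78219); u = 829.6·(+0.06579)/0.78219 + 324.5 = 394.2816, v = 808.7·(+0.00700)/0.78219 + 258.4 = 265.6371
M3: Pc = R·M3+t = (-0.06665, -0.04099, +0.73364); u = 829.6·(-0.06665)/0.73364 + 324.5 = 249.1320, v = 808.7·(-0.04099)/0.73364 + 258.4 = 213.2164

c0=(193.29, 369.60) c1=(343.41, 412.74) c2=(394.28, 265.64) c3=(249.13, 213.22)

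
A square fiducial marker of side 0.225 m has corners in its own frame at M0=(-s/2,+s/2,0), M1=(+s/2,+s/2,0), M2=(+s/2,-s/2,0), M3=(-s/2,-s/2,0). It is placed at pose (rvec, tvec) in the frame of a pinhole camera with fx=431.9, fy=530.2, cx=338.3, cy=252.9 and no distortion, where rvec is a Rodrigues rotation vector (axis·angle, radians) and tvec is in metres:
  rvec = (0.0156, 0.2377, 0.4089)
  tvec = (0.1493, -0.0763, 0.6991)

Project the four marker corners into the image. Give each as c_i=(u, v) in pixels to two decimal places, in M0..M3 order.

c0=(341.28, 240.18) c1=(468.58, 308.56) c2=(528.48, 145.49) c3=(394.44, 87.31)

Intrinsics K: fx=431.9, fy=530.2, cx=338.3, cy=252.9
Marker side s = 0.225 m; corners in marker frame (Z=0):
  M0 = (-0.1125, +0.1125, 0)
  M1 = (+0.1125, +0.1125, 0)
  M2 = (+0.1125, -0.1125, 0)
  M3 = (-0.1125, -0.1125, 0)
rvec = (0.0156, 0.2377, 0.4089), |rvec| = θ = 0.47323 rad = 27.114°
Rodrigues: sinθ=0.45576, 1−cosθ=0.10990; R = I + sinθ·[k]× + (1−cosθ)·[k]×²:
    [+0.89022 -0.39199 +0.23206]
    [+0.39563 +0.91783 +0.03267]
    [-0.22580 +0.06272 +0.97215]
t = (0.1493, -0.0763, 0.6991) m
M0: Pc = R·M0+t = (+0.00505, -0.01755, +0.73156); u = 431.9·(+0.00505)/0.73156 + 338.3 = 341.2822, v = 530.2·(-0.01755)/0.73156 + 252.9 = 240.1789
M1: Pc = R·M1+t = (+0.20535, +0.07146, +0.68075); u = 431.9·(+0.20535)/0.68075 + 338.3 = 468.5837, v = 530.2·(+0.07146)/0.68075 + 252.9 = 308.5591
M2: Pc = R·M2+t = (+0.29355, -0.13505, +0.66664); u = 431.9·(+0.29355)/0.66664 + 338.3 = 528.4826, v = 530.2·(-0.13505)/0.66664 + 252.9 = 145.4926
M3: Pc = R·M3+t = (+0.09325, -0.22406, +0.71745); u = 431.9·(+0.09325)/0.71745 + 338.3 = 394.4354, v = 530.2·(-0.22406)/0.71745 + 252.9 = 87.3144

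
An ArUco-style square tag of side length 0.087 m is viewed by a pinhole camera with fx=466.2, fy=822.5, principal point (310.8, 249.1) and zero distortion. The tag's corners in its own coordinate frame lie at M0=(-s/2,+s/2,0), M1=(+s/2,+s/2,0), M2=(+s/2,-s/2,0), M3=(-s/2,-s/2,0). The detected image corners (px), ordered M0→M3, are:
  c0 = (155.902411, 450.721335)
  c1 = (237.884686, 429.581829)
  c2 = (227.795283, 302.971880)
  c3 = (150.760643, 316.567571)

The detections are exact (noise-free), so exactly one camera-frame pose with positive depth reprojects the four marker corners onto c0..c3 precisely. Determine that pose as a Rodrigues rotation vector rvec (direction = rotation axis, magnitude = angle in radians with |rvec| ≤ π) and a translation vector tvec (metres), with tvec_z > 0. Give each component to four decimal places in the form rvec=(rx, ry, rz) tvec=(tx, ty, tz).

Intrinsics K: fx=466.2, fy=822.5, cx=310.8, cy=249.1
Marker side s = 0.087 m; corners in marker frame (Z=0):
  M0 = (-0.0435, +0.0435, 0)
  M1 = (+0.0435, +0.0435, 0)
  M2 = (+0.0435, -0.0435, 0)
  M3 = (-0.0435, -0.0435, 0)
Detected image corners:
  c0 = (155.902411, 450.721335) px
  c1 = (237.884686, 429.581829) px
  c2 = (227.795283, 302.971880) px
  c3 = (150.760643, 316.567571) px
Planar DLT: solve 8×8 A·h = b for H (H[2,2]=1):
  H  [+1021.56812 -60.28040 +193.93126]
  H  [+12.77418 +1209.18033 +372.56698]
  H  [+0.56260 -0.76915 +1.00000]
B = K⁻¹H; ‖b₁‖=1.907638, ‖b₂‖=1.907638; λ = 2/(‖b₁‖+‖b₂‖) = 0.524208, sign → tz>0 ⇒ λ=+0.524208
r₁ = λ·B[:,0] = (+0.95207,-0.08118,+0.29492); r₂ = λ·B[:,1] = (+0.20102,+0.89276,-0.40319)
r₃ = r₁×r₂ = (-0.23056,+0.44315,+0.86629); SVD([r₁ r₂ r₃]) → R = UVᵀ:
  R  [+0.95207 +0.20102 -0.23056]
  R  [-0.08118 +0.89276 +0.44315]
  R  [+0.29492 -0.40319 +0.86629]
t = (-0.13141, +0.07869, +0.52421) m
tr R = 2.711122; θ = arccos((tr R − 1)/2) = 0.544163 rad = 31.178°
axis k = ((R−Rᵀ)₃₂, (R−Rᵀ)₁₃, (R−Rᵀ)₂₁) / (2 sinθ) = (-0.817406, -0.507511, -0.272543)
rvec = θ·k = (-0.444802, -0.276169, -0.148308)

rvec=(-0.4448, -0.2762, -0.1483) tvec=(-0.1314, 0.0787, 0.5242)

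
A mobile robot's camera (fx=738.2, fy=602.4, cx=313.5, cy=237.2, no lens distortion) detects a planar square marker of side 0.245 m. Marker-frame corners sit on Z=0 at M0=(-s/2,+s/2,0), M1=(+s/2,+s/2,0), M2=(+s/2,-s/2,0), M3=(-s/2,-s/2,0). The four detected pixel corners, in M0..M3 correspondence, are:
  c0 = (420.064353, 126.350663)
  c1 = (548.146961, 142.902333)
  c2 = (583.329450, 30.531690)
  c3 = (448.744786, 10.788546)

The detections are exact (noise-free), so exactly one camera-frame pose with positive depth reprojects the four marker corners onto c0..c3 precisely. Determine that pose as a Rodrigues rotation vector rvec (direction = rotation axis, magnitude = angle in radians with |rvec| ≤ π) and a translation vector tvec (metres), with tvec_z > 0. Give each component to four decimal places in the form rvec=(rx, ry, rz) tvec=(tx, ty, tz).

Intrinsics K: fx=738.2, fy=602.4, cx=313.5, cy=237.2
Marker side s = 0.245 m; corners in marker frame (Z=0):
  M0 = (-0.1225, +0.1225, 0)
  M1 = (+0.1225, +0.1225, 0)
  M2 = (+0.1225, -0.1225, 0)
  M3 = (-0.1225, -0.1225, 0)
Detected image corners:
  c0 = (420.064353, 126.350663) px
  c1 = (548.146961, 142.902333) px
  c2 = (583.329450, 30.531690) px
  c3 = (448.744786, 10.788546) px
Planar DLT: solve 8×8 A·h = b for H (H[2,2]=1):
  H  [+575.23288 -19.79729 +500.27457]
  H  [+80.03317 +482.28796 +79.27593]
  H  [+0.07906 +0.22130 +1.00000]
B = K⁻¹H; ‖b₁‖=0.756709, ‖b₂‖=0.756709; λ = 2/(‖b₁‖+‖b₂‖) = 1.321511, sign → tz>0 ⇒ λ=+1.321511
r₁ = λ·B[:,0] = (+0.98540,+0.13443,+0.10448); r₂ = λ·B[:,1] = (-0.15964,+0.94286,+0.29245)
r₃ = r₁×r₂ = (-0.05920,-0.30485,+0.95056); SVD([r₁ r₂ r₃]) → R = UVᵀ:
  R  [+0.98540 -0.15964 -0.05920]
  R  [+0.13443 +0.94286 -0.30485]
  R  [+0.10448 +0.29245 +0.95056]
t = (+0.33436, -0.34645, +1.32151) m
tr R = 2.878820; θ = arccos((tr R − 1)/2) = 0.349891 rad = 20.047°
axis k = ((R−Rᵀ)₃₂, (R−Rᵀ)₁₃, (R−Rᵀ)₂₁) / (2 sinθ) = (+0.871219, -0.238744, +0.428927)
rvec = θ·k = (+0.304831, -0.083534, +0.150078)

rvec=(0.3048, -0.0835, 0.1501) tvec=(0.3344, -0.3464, 1.3215)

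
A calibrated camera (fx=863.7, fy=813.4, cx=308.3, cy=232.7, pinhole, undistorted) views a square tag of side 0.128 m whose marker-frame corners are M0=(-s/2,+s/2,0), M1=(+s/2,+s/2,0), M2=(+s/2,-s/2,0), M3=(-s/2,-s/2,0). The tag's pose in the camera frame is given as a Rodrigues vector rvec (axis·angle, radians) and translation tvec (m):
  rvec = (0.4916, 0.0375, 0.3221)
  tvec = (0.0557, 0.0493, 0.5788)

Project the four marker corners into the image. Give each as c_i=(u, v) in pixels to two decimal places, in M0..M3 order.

Intrinsics K: fx=863.7, fy=813.4, cx=308.3, cy=232.7
Marker side s = 0.128 m; corners in marker frame (Z=0):
  M0 = (-0.0640, +0.0640, 0)
  M1 = (+0.0640, +0.0640, 0)
  M2 = (+0.0640, -0.0640, 0)
  M3 = (-0.0640, -0.0640, 0)
rvec = (0.4916, 0.0375, 0.3221), |rvec| = θ = 0.58892 rad = 33.743°
Rodrigues: sinθ=0.55546, 1−cosθ=0.16846; R = I + sinθ·[k]× + (1−cosθ)·[k]×²:
    [+0.94892 -0.29485 +0.11228]
    [+0.31276 +0.83222 -0.45781]
    [+0.04154 +0.46954 +0.88193]
t = (0.0557, 0.0493, 0.5788) m
M0: Pc = R·M0+t = (-0.02390, +0.08255, +0.60619); u = 863.7·(-0.02390)/0.60619 + 308.3 = 274.2453, v = 813.4·(+0.08255)/0.60619 + 232.7 = 343.4619
M1: Pc = R·M1+t = (+0.09756, +0.12258, +0.61151); u = 863.7·(+0.09756)/0.61151 + 308.3 = 446.0958, v = 813.4·(+0.12258)/0.61151 + 232.7 = 395.7484
M2: Pc = R·M2+t = (+0.13530, +0.01605, +0.55141); u = 863.7·(+0.13530)/0.55141 + 308.3 = 520.2298, v = 813.4·(+0.01605)/0.55141 + 232.7 = 256.3817
M3: Pc = R·M3+t = (+0.01384, -0.02398, +0.54609); u = 863.7·(+0.01384)/0.54609 + 308.3 = 330.1879, v = 813.4·(-0.02398)/0.54609 + 232.7 = 196.9838

c0=(274.25, 343.46) c1=(446.10, 395.75) c2=(520.23, 256.38) c3=(330.19, 196.98)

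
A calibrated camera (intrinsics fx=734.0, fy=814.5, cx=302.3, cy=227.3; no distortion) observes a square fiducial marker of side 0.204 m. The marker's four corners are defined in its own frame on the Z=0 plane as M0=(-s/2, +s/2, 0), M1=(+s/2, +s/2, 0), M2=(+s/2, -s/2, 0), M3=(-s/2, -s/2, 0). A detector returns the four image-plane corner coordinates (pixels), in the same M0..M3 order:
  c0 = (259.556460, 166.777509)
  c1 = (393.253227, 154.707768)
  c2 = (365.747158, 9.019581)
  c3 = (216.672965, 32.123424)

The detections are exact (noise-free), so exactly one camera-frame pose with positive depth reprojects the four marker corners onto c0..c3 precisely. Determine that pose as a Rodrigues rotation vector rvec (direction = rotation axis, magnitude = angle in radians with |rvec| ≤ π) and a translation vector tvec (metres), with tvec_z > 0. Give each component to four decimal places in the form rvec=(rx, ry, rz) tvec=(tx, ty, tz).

Intrinsics K: fx=734.0, fy=814.5, cx=302.3, cy=227.3
Marker side s = 0.204 m; corners in marker frame (Z=0):
  M0 = (-0.1020, +0.1020, 0)
  M1 = (+0.1020, +0.1020, 0)
  M2 = (+0.1020, -0.1020, 0)
  M3 = (-0.1020, -0.1020, 0)
Detected image corners:
  c0 = (259.556460, 166.777509) px
  c1 = (393.253227, 154.707768) px
  c2 = (365.747158, 9.019581) px
  c3 = (216.672965, 32.123424) px
Planar DLT: solve 8×8 A·h = b for H (H[2,2]=1):
  H  [+595.19914 +362.13091 +307.67220]
  H  [-112.56899 +741.57439 +95.29629]
  H  [-0.30932 +0.61015 +1.00000]
B = K⁻¹H; ‖b₁‖=0.989327, ‖b₂‖=0.989327; λ = 2/(‖b₁‖+‖b₂‖) = 1.010788, sign → tz>0 ⇒ λ=+1.010788
r₁ = λ·B[:,0] = (+0.94842,-0.05244,-0.31266); r₂ = λ·B[:,1] = (+0.24469,+0.74818,+0.61673)
r₃ = r₁×r₂ = (+0.20158,-0.66142,+0.72242); SVD([r₁ r₂ r₃]) → R = UVᵀ:
  R  [+0.94842 +0.24469 +0.20158]
  R  [-0.05244 +0.74818 -0.66142]
  R  [-0.31266 +0.61673 +0.72242]
t = (+0.00740, -0.16382, +1.01079) m
tr R = 2.419012; θ = arccos((tr R − 1)/2) = 0.781999 rad = 44.805°
axis k = ((R−Rᵀ)₃₂, (R−Rᵀ)₁₃, (R−Rᵀ)₂₁) / (2 sinθ) = (+0.906878, +0.364866, -0.210821)
rvec = θ·k = (+0.709177, +0.285325, -0.164862)

rvec=(0.7092, 0.2853, -0.1649) tvec=(0.0074, -0.1638, 1.0108)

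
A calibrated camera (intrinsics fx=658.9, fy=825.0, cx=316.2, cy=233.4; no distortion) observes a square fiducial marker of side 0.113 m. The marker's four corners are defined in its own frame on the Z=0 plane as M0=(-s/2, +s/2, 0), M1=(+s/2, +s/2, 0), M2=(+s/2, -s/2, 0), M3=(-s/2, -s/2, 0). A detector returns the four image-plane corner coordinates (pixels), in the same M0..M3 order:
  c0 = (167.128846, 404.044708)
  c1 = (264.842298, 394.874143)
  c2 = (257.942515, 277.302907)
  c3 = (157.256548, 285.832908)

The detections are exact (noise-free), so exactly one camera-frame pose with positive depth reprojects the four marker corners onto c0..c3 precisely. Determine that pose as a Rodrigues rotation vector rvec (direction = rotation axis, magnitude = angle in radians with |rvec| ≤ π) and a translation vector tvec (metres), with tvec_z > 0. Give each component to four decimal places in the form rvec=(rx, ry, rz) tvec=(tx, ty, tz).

Intrinsics K: fx=658.9, fy=825.0, cx=316.2, cy=233.4
Marker side s = 0.113 m; corners in marker frame (Z=0):
  M0 = (-0.0565, +0.0565, 0)
  M1 = (+0.0565, +0.0565, 0)
  M2 = (+0.0565, -0.0565, 0)
  M3 = (-0.0565, -0.0565, 0)
Detected image corners:
  c0 = (167.128846, 404.044708) px
  c1 = (264.842298, 394.874143) px
  c2 = (257.942515, 277.302907) px
  c3 = (157.256548, 285.832908) px
Planar DLT: solve 8×8 A·h = b for H (H[2,2]=1):
  H  [+891.98996 +129.11531 +212.04336]
  H  [-55.35668 +1131.62836 +341.36091]
  H  [+0.06756 +0.25947 +1.00000]
B = K⁻¹H; ‖b₁‖=1.325866, ‖b₂‖=1.325866; λ = 2/(‖b₁‖+‖b₂‖) = 0.754224, sign → tz>0 ⇒ λ=+0.754224
r₁ = λ·B[:,0] = (+0.99658,-0.06502,+0.05096); r₂ = λ·B[:,1] = (+0.05388,+0.97918,+0.19569)
r₃ = r₁×r₂ = (-0.06262,-0.19228,+0.97934); SVD([r₁ r₂ r₃]) → R = UVᵀ:
  R  [+0.99658 +0.05388 -0.06262]
  R  [-0.06502 +0.97918 -0.19228]
  R  [+0.05096 +0.19569 +0.97934]
t = (-0.11923, +0.09870, +0.75422) m
tr R = 2.955105; θ = arccos((tr R − 1)/2) = 0.212282 rad = 12.163°
axis k = ((R−Rᵀ)₃₂, (R−Rᵀ)₁₃, (R−Rᵀ)₂₁) / (2 sinθ) = (+0.920719, -0.269538, -0.282182)
rvec = θ·k = (+0.195452, -0.057218, -0.059902)

rvec=(0.1955, -0.0572, -0.0599) tvec=(-0.1192, 0.0987, 0.7542)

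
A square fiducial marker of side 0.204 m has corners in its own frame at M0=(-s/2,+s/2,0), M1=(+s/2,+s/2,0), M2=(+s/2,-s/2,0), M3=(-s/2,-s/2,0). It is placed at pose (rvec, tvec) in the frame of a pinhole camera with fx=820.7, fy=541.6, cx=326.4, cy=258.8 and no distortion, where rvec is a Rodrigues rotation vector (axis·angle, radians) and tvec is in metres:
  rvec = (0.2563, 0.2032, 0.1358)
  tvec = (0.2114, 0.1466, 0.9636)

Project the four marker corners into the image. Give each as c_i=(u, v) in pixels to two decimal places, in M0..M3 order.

c0=(408.93, 381.25) c1=(579.22, 403.97) c2=(613.64, 297.17) c3=(432.39, 277.32)

Intrinsics K: fx=820.7, fy=541.6, cx=326.4, cy=258.8
Marker side s = 0.204 m; corners in marker frame (Z=0):
  M0 = (-0.1020, +0.1020, 0)
  M1 = (+0.1020, +0.1020, 0)
  M2 = (+0.1020, -0.1020, 0)
  M3 = (-0.1020, -0.1020, 0)
rvec = (0.2563, 0.2032, 0.1358), |rvec| = θ = 0.35415 rad = 20.291°
Rodrigues: sinθ=0.34679, 1−cosθ=0.06206; R = I + sinθ·[k]× + (1−cosθ)·[k]×²:
    [+0.97044 -0.10721 +0.21620]
    [+0.15875 +0.95837 -0.23732]
    [-0.18176 +0.26463 +0.94707]
t = (0.2114, 0.1466, 0.9636) m
M0: Pc = R·M0+t = (+0.10148, +0.22816, +1.00913); u = 820.7·(+0.10148)/1.00913 + 326.4 = 408.9304, v = 541.6·(+0.22816)/1.00913 + 258.8 = 381.2542
M1: Pc = R·M1+t = (+0.29945, +0.26055, +0.97205); u = 820.7·(+0.29945)/0.97205 + 326.4 = 579.2243, v = 541.6·(+0.26055)/0.97205 + 258.8 = 403.9689
M2: Pc = R·M2+t = (+0.32132, +0.06504, +0.91807); u = 820.7·(+0.32132)/0.91807 + 326.4 = 613.6422, v = 541.6·(+0.06504)/0.91807 + 258.8 = 297.1683
M3: Pc = R·M3+t = (+0.12335, +0.03265, +0.95515); u = 820.7·(+0.12335)/0.95515 + 326.4 = 432.3872, v = 541.6·(+0.03265)/0.95515 + 258.8 = 277.3157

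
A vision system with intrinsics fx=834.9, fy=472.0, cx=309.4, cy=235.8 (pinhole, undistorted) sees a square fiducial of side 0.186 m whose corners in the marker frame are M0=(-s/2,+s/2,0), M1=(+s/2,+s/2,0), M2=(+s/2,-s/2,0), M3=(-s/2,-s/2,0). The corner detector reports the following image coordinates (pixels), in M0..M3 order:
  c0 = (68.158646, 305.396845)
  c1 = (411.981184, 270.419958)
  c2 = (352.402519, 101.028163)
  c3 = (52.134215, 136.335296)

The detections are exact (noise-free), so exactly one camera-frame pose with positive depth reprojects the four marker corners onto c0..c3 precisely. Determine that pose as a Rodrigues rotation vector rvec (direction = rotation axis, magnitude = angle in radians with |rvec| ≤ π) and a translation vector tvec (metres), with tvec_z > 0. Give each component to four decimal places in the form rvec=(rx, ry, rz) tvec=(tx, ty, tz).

rvec=(-0.3332, 0.1049, -0.1705) tvec=(-0.0518, -0.0377, 0.4710)

Intrinsics K: fx=834.9, fy=472.0, cx=309.4, cy=235.8
Marker side s = 0.186 m; corners in marker frame (Z=0):
  M0 = (-0.0930, +0.0930, 0)
  M1 = (+0.0930, +0.0930, 0)
  M2 = (+0.0930, -0.0930, 0)
  M3 = (-0.0930, -0.0930, 0)
Detected image corners:
  c0 = (68.158646, 305.396845) px
  c1 = (411.981184, 270.419958) px
  c2 = (352.402519, 101.028163) px
  c3 = (52.134215, 136.335296) px
Planar DLT: solve 8×8 A·h = b for H (H[2,2]=1):
  H  [+1688.84557 +44.79578 +217.56285]
  H  [-221.04204 +765.75164 +197.97662]
  H  [-0.15764 -0.70861 +1.00000]
B = K⁻¹H; ‖b₁‖=2.123236, ‖b₂‖=2.123236; λ = 2/(‖b₁‖+‖b₂‖) = 0.470979, sign → tz>0 ⇒ λ=+0.470979
r₁ = λ·B[:,0] = (+0.98022,-0.18347,-0.07425); r₂ = λ·B[:,1] = (+0.14895,+0.93082,-0.33374)
r₃ = r₁×r₂ = (+0.13034,+0.31608,+0.93974); SVD([r₁ r₂ r₃]) → R = UVᵀ:
  R  [+0.98022 +0.14895 +0.13034]
  R  [-0.18347 +0.93082 +0.31608]
  R  [-0.07425 -0.33374 +0.93974]
t = (-0.05181, -0.03774, +0.47098) m
tr R = 2.850778; θ = arccos((tr R − 1)/2) = 0.388736 rad = 22.273°
axis k = ((R−Rᵀ)₃₂, (R−Rᵀ)₁₃, (R−Rᵀ)₂₁) / (2 sinθ) = (-0.857235, +0.269892, -0.438527)
rvec = θ·k = (-0.333238, +0.104917, -0.170471)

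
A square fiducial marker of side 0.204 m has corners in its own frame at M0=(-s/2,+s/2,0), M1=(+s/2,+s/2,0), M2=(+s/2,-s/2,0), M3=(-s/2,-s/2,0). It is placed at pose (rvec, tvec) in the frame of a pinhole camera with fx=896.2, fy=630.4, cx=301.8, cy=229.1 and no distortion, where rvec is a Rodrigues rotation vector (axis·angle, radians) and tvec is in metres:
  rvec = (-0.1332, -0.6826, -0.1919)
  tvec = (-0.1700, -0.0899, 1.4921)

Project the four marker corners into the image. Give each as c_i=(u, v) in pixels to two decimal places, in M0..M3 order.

c0=(159.84, 239.27) c1=(261.24, 227.46) c2=(235.92, 147.35) c3=(133.08, 151.79)

Intrinsics K: fx=896.2, fy=630.4, cx=301.8, cy=229.1
Marker side s = 0.204 m; corners in marker frame (Z=0):
  M0 = (-0.1020, +0.1020, 0)
  M1 = (+0.1020, +0.1020, 0)
  M2 = (+0.1020, -0.1020, 0)
  M3 = (-0.1020, -0.1020, 0)
rvec = (-0.1332, -0.6826, -0.1919), |rvec| = θ = 0.72146 rad = 41.337°
Rodrigues: sinθ=0.66048, 1−cosθ=0.24916; R = I + sinθ·[k]× + (1−cosθ)·[k]×²:
    [+0.75933 +0.21920 -0.61267]
    [-0.13216 +0.97388 +0.18465]
    [+0.63714 -0.05924 +0.76847]
t = (-0.1700, -0.0899, 1.4921) m
M0: Pc = R·M0+t = (-0.22509, +0.02292, +1.42107); u = 896.2·(-0.22509)/1.42107 + 301.8 = 159.8446, v = 630.4·(+0.02292)/1.42107 + 229.1 = 239.2656
M1: Pc = R·M1+t = (-0.07019, -0.00404, +1.55105); u = 896.2·(-0.07019)/1.55105 + 301.8 = 261.2443, v = 630.4·(-0.00404)/1.55105 + 229.1 = 227.4562
M2: Pc = R·M2+t = (-0.11491, -0.20272, +1.56313); u = 896.2·(-0.11491)/1.56313 + 301.8 = 235.9197, v = 630.4·(-0.20272)/1.56313 + 229.1 = 147.3461
M3: Pc = R·M3+t = (-0.26981, -0.17576, +1.43315); u = 896.2·(-0.26981)/1.43315 + 301.8 = 133.0782, v = 630.4·(-0.17576)/1.43315 + 229.1 = 151.7905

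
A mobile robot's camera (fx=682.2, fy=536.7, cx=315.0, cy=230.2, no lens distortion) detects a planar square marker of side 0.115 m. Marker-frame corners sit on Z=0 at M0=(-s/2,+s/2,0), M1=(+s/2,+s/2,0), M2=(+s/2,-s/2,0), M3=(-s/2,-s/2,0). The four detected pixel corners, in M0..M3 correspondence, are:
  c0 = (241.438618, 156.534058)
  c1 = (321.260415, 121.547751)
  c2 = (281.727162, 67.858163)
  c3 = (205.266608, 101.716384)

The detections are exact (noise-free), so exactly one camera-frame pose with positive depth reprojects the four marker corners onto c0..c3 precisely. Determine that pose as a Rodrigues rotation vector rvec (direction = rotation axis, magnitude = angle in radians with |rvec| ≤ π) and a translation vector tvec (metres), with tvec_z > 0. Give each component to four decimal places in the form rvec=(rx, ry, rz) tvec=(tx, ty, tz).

Intrinsics K: fx=682.2, fy=536.7, cx=315.0, cy=230.2
Marker side s = 0.115 m; corners in marker frame (Z=0):
  M0 = (-0.0575, +0.0575, 0)
  M1 = (+0.0575, +0.0575, 0)
  M2 = (+0.0575, -0.0575, 0)
  M3 = (-0.0575, -0.0575, 0)
Detected image corners:
  c0 = (241.438618, 156.534058) px
  c1 = (321.260415, 121.547751) px
  c2 = (281.727162, 67.858163) px
  c3 = (205.266608, 101.716384) px
Planar DLT: solve 8×8 A·h = b for H (H[2,2]=1):
  H  [+667.84812 +236.45431 +261.94182]
  H  [-304.06211 +432.26558 +111.40610]
  H  [-0.04323 -0.35310 +1.00000]
B = K⁻¹H; ‖b₁‖=1.140183, ‖b₂‖=1.140183; λ = 2/(‖b₁‖+‖b₂‖) = 0.877052, sign → tz>0 ⇒ λ=+0.877052
r₁ = λ·B[:,0] = (+0.87611,-0.48062,-0.03791); r₂ = λ·B[:,1] = (+0.44699,+0.83922,-0.30969)
r₃ = r₁×r₂ = (+0.18066,+0.25438,+0.95008); SVD([r₁ r₂ r₃]) → R = UVᵀ:
  R  [+0.87611 +0.44699 +0.18066]
  R  [-0.48062 +0.83922 +0.25438]
  R  [-0.03791 -0.30969 +0.95008]
t = (-0.06821, -0.19413, +0.87705) m
tr R = 2.665410; θ = arccos((tr R − 1)/2) = 0.586822 rad = 33.622°
axis k = ((R−Rᵀ)₃₂, (R−Rᵀ)₁₃, (R−Rᵀ)₂₁) / (2 sinθ) = (-0.509346, +0.197369, -0.837623)
rvec = θ·k = (-0.298895, +0.115820, -0.491535)

rvec=(-0.2989, 0.1158, -0.4915) tvec=(-0.0682, -0.1941, 0.8771)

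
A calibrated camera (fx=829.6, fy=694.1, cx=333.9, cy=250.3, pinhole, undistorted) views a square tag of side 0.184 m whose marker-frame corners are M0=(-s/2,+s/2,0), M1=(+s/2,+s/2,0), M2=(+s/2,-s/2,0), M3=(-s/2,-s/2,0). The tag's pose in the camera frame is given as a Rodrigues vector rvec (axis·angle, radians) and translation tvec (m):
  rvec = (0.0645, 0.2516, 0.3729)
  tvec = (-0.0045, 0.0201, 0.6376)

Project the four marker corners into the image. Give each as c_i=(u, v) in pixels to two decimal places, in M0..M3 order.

Intrinsics K: fx=829.6, fy=694.1, cx=333.9, cy=250.3
Marker side s = 0.184 m; corners in marker frame (Z=0):
  M0 = (-0.0920, +0.0920, 0)
  M1 = (+0.0920, +0.0920, 0)
  M2 = (+0.0920, -0.0920, 0)
  M3 = (-0.0920, -0.0920, 0)
rvec = (0.0645, 0.2516, 0.3729), |rvec| = θ = 0.45444 rad = 26.038°
Rodrigues: sinθ=0.43896, 1−cosθ=0.10149; R = I + sinθ·[k]× + (1−cosθ)·[k]×²:
    [+0.90055 -0.35222 +0.25485]
    [+0.36817 +0.92962 -0.01619]
    [-0.23121 +0.10841 +0.96685]
t = (-0.0045, 0.0201, 0.6376) m
M0: Pc = R·M0+t = (-0.11976, +0.07175, +0.66885); u = 829.6·(-0.11976)/0.66885 + 333.9 = 185.3622, v = 694.1·(+0.07175)/0.66885 + 250.3 = 324.7622
M1: Pc = R·M1+t = (+0.04595, +0.13950, +0.62630); u = 829.6·(+0.04595)/0.62630 + 333.9 = 394.7604, v = 694.1·(+0.13950)/0.62630 + 250.3 = 404.8971
M2: Pc = R·M2+t = (+0.11076, -0.03155, +0.60635); u = 829.6·(+0.11076)/0.60635 + 333.9 = 485.4323, v = 694.1·(-0.03155)/0.60635 + 250.3 = 214.1811
M3: Pc = R·M3+t = (-0.05495, -0.09930, +0.64890); u = 829.6·(-0.05495)/0.64890 + 333.9 = 263.6524, v = 694.1·(-0.09930)/0.64890 + 250.3 = 144.0864

c0=(185.36, 324.76) c1=(394.76, 404.90) c2=(485.43, 214.18) c3=(263.65, 144.09)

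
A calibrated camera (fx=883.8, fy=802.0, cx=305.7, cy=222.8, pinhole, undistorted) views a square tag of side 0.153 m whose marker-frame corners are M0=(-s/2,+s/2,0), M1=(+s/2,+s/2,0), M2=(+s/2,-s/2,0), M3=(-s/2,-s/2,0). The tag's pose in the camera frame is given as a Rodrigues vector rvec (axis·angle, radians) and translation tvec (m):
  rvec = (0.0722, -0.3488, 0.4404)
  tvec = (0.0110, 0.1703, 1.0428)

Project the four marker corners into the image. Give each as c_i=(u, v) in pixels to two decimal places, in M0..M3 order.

Intrinsics K: fx=883.8, fy=802.0, cx=305.7, cy=222.8
Marker side s = 0.153 m; corners in marker frame (Z=0):
  M0 = (-0.0765, +0.0765, 0)
  M1 = (+0.0765, +0.0765, 0)
  M2 = (+0.0765, -0.0765, 0)
  M3 = (-0.0765, -0.0765, 0)
rvec = (0.0722, -0.3488, 0.4404), |rvec| = θ = 0.56642 rad = 32.453°
Rodrigues: sinθ=0.53661, 1−cosθ=0.15617; R = I + sinθ·[k]× + (1−cosθ)·[k]×²:
    [+0.84637 -0.42948 -0.31497]
    [+0.40497 +0.90305 -0.14317]
    [+0.34592 -0.00637 +0.93824]
t = (0.0110, 0.1703, 1.0428) m
M0: Pc = R·M0+t = (-0.08660, +0.20840, +1.01585); u = 883.8·(-0.08660)/1.01585 + 305.7 = 230.3547, v = 802.0·(+0.20840)/1.01585 + 222.8 = 387.3318
M1: Pc = R·M1+t = (+0.04289, +0.27036, +1.06878); u = 883.8·(+0.04289)/1.06878 + 305.7 = 341.1682, v = 802.0·(+0.27036)/1.06878 + 222.8 = 425.6784
M2: Pc = R·M2+t = (+0.10860, +0.13220, +1.06975); u = 883.8·(+0.10860)/1.06975 + 305.7 = 395.4247, v = 802.0·(+0.13220)/1.06975 + 222.8 = 321.9087
M3: Pc = R·M3+t = (-0.02089, +0.07024, +1.01682); u = 883.8·(-0.02089)/1.01682 + 305.7 = 287.5416, v = 802.0·(+0.07024)/1.01682 + 222.8 = 278.1977

c0=(230.35, 387.33) c1=(341.17, 425.68) c2=(395.42, 321.91) c3=(287.54, 278.20)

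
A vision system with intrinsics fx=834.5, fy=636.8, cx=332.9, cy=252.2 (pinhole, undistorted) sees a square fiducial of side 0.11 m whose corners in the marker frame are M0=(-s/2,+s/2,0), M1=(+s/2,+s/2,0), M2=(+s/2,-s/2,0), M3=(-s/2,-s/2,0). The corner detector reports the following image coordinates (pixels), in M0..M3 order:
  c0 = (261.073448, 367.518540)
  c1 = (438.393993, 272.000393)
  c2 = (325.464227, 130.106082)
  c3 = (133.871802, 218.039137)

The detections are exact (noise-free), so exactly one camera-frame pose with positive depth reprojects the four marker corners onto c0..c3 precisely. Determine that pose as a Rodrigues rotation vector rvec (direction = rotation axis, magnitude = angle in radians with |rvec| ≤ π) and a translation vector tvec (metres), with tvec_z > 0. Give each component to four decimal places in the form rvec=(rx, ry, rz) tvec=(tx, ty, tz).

rvec=(0.0358, -0.2936, -0.5677) tvec=(-0.0190, -0.0037, 0.4065)

Intrinsics K: fx=834.5, fy=636.8, cx=332.9, cy=252.2
Marker side s = 0.11 m; corners in marker frame (Z=0):
  M0 = (-0.0550, +0.0550, 0)
  M1 = (+0.0550, +0.0550, 0)
  M2 = (+0.0550, -0.0550, 0)
  M3 = (-0.0550, -0.0550, 0)
Detected image corners:
  c0 = (261.073448, 367.518540) px
  c1 = (438.393993, 272.000393) px
  c2 = (325.464227, 130.106082) px
  c3 = (133.871802, 218.039137) px
Planar DLT: solve 8×8 A·h = b for H (H[2,2]=1):
  H  [+1864.13836 +1170.41716 +293.92305]
  H  [-673.94280 +1392.42661 +246.40018]
  H  [+0.64985 +0.28039 +1.00000]
B = K⁻¹H; ‖b₁‖=2.460163, ‖b₂‖=2.460163; λ = 2/(‖b₁‖+‖b₂‖) = 0.406477, sign → tz>0 ⇒ λ=+0.406477
r₁ = λ·B[:,0] = (+0.80263,-0.53480,+0.26415); r₂ = λ·B[:,1] = (+0.52463,+0.84366,+0.11397)
r₃ = r₁×r₂ = (-0.28381,+0.04710,+0.95772); SVD([r₁ r₂ r₃]) → R = UVᵀ:
  R  [+0.80263 +0.52463 -0.28381]
  R  [-0.53480 +0.84366 +0.04710]
  R  [+0.26415 +0.11397 +0.95772]
t = (-0.01899, -0.00370, +0.40648) m
tr R = 2.604019; θ = arccos((tr R − 1)/2) = 0.640144 rad = 36.678°
axis k = ((R−Rᵀ)₃₂, (R−Rᵀ)₁₃, (R−Rᵀ)₂₁) / (2 sinθ) = (+0.055975, -0.458684, -0.886835)
rvec = θ·k = (+0.035832, -0.293624, -0.567703)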